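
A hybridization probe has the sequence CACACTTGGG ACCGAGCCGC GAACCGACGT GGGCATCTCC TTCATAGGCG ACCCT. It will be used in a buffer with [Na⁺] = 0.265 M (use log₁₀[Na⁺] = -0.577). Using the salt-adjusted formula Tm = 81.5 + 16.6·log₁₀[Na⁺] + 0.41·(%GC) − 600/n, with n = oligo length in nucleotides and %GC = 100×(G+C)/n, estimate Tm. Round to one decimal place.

Length n = 55. Scanning the sequence gives T=9, A=11, G=15, C=20.
G+C = 35, so %GC = 35/55 × 100 = 63.636%
Salt term: 16.6 × (-0.577) = -9.578
GC term: 0.41 × 63.636 = 26.091; length term: −600/55 = −10.909
Tm = 81.5 + (-9.578) + 26.091 − 10.909 = 87.104 → 87.1°C

87.1°C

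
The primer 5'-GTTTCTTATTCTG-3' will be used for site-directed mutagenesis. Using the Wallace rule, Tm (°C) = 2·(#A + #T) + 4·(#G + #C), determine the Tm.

34°C

Base counts: T=8, C=2, A=1, G=2
So N_AT = 9 and N_GC = 4.
Tm = 2×9 + 4×4 = 34°C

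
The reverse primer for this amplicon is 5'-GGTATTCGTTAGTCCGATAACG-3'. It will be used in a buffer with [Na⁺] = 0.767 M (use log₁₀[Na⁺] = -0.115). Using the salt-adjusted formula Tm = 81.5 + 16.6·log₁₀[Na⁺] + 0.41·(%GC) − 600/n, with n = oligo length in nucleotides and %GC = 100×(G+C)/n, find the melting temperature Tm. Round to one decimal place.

71.0°C

Length n = 22. Scanning the sequence gives T=7, G=6, C=4, A=5.
G+C = 10, so %GC = 10/22 × 100 = 45.455%
Salt term: 16.6 × (-0.115) = -1.909
GC term: 0.41 × 45.455 = 18.637; length term: −600/22 = −27.273
Tm = 81.5 + (-1.909) + 18.637 − 27.273 = 70.955 → 71.0°C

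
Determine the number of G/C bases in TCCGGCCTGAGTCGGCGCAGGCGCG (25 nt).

20

C=9, G=11, A=2, T=3
G+C = 11 + 9 = 20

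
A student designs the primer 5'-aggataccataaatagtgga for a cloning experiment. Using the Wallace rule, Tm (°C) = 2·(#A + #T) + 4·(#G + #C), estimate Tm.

G=5, C=2, T=4, A=9
AT pairs contribute 13, GC pairs contribute 7.
Tm = 4·7 + 2·13 = 28 + 26 = 54°C

54°C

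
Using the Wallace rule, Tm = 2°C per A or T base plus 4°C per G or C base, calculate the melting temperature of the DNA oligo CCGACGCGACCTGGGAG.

60°C

Counting bases: T=1, A=3, C=6, G=7
A+T = 4, G+C = 13
Tm = 2×4 + 4×13 = 60°C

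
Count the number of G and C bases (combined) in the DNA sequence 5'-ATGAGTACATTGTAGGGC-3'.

Scanning the sequence gives G=6, T=5, A=5, C=2.
Total G or C: 6 + 2 = 8

8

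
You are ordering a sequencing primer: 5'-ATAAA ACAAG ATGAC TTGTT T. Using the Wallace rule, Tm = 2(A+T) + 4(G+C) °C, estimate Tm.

Base counts: T=7, A=9, G=3, C=2
So N_AT = 16 and N_GC = 5.
Tm = 2×16 + 4×5 = 52°C

52°C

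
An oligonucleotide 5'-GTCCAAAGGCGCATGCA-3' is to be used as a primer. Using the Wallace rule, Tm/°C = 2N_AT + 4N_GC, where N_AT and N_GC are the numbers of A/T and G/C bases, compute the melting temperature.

Counting bases: C=5, A=5, T=2, G=5
So N_AT = 7 and N_GC = 10.
Tm = 4·10 + 2·7 = 40 + 14 = 54°C

54°C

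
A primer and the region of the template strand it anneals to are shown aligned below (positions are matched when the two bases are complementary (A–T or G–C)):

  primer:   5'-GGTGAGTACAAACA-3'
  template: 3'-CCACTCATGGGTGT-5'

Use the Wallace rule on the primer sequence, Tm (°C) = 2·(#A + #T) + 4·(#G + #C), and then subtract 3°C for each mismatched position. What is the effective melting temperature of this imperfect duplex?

Primer base counts: A=6, T=2, G=4, C=2 → A+T=8, G+C=6
Perfect-match Tm = 2(8) + 4(6) = 16 + 24 = 40°C
Mismatches (positions where the bases are not complementary): 2 (at positions 10, 11)
Effective Tm = 40 − 2×3 = 40 − 6 = 34°C

34°C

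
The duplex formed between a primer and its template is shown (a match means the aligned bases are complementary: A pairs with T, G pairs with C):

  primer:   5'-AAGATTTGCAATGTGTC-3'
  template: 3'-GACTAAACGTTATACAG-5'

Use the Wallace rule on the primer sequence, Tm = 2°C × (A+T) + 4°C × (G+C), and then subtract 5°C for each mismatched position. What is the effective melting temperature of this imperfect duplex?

31°C

Primer base counts: A=5, T=6, G=4, C=2 → A+T=11, G+C=6
Perfect-match Tm = 2(11) + 4(6) = 22 + 24 = 46°C
Mismatches (positions where the bases are not complementary): 3 (at positions 1, 2, 13)
Effective Tm = 46 − 3×5 = 46 − 15 = 31°C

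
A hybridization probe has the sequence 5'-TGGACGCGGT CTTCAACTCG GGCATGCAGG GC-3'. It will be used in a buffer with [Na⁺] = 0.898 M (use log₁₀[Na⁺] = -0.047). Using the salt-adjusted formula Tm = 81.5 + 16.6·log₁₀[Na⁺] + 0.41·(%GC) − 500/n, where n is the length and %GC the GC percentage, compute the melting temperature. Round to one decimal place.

Length n = 32. Scanning the sequence gives C=9, G=12, A=5, T=6.
G+C = 21, so %GC = 21/32 × 100 = 65.625%
Salt term: 16.6 × (-0.047) = -0.78
GC term: 0.41 × 65.625 = 26.906; length term: −500/32 = −15.625
Tm = 81.5 + (-0.78) + 26.906 − 15.625 = 92.001 → 92.0°C

92.0°C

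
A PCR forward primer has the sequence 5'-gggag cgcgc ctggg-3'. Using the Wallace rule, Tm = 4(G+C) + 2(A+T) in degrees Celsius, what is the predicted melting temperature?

56°C

T=1, G=9, C=4, A=1
A+T = 2, G+C = 13
Tm = 2(2) + 4(13) = 4 + 52 = 56°C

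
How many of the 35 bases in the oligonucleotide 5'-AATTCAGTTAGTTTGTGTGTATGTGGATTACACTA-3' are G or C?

11

Base counts: G=8, A=9, C=3, T=15
G+C = 8 + 3 = 11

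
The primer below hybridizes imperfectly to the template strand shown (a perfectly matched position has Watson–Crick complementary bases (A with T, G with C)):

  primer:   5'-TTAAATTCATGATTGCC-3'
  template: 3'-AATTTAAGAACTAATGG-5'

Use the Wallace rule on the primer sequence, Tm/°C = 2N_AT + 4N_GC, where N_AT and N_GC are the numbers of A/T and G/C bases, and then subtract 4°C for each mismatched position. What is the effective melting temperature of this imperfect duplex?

Primer base counts: A=5, T=7, G=2, C=3 → A+T=12, G+C=5
Perfect-match Tm = 2(12) + 4(5) = 24 + 20 = 44°C
Mismatches (positions where the bases are not complementary): 2 (at positions 9, 15)
Effective Tm = 44 − 2×4 = 44 − 8 = 36°C

36°C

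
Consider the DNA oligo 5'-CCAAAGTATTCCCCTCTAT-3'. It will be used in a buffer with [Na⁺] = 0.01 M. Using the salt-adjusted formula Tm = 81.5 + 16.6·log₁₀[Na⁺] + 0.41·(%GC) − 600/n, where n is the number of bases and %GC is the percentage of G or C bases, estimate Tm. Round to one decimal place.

34.0°C

Length n = 19. A=5, T=6, G=1, C=7
G+C = 8, so %GC = 8/19 × 100 = 42.105%
Salt term: 16.6 × (-2) = -33.2
GC term: 0.41 × 42.105 = 17.263; length term: −600/19 = −31.579
Tm = 81.5 + (-33.2) + 17.263 − 31.579 = 33.984 → 34.0°C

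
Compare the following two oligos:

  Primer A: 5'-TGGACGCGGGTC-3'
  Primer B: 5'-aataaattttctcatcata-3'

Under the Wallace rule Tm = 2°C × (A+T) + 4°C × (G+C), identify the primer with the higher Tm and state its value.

Primer B, 44°C

Primer A: A+T=3, G+C=9 → Tm = 2(3)+4(9) = 42°C
Primer B: A+T=16, G+C=3 → Tm = 2(16)+4(3) = 44°C
42°C vs 44°C → primer B is higher.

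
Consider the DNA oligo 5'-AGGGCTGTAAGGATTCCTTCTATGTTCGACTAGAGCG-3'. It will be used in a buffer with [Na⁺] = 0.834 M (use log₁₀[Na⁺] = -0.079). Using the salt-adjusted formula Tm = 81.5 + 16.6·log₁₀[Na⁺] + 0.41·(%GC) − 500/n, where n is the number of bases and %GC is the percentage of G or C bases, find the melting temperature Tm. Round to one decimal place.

Length n = 37. Base counts: A=8, T=11, G=11, C=7
G+C = 18, so %GC = 18/37 × 100 = 48.649%
Salt term: 16.6 × (-0.079) = -1.311
GC term: 0.41 × 48.649 = 19.946; length term: −500/37 = −13.514
Tm = 81.5 + (-1.311) + 19.946 − 13.514 = 86.621 → 86.6°C

86.6°C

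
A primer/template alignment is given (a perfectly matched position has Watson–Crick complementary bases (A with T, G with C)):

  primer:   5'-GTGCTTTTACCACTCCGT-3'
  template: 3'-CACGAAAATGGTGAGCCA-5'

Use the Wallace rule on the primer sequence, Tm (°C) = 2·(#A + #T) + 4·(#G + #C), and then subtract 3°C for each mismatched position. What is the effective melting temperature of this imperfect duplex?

Primer base counts: A=2, T=7, G=3, C=6 → A+T=9, G+C=9
Perfect-match Tm = 2(9) + 4(9) = 18 + 36 = 54°C
Mismatches (positions where the bases are not complementary): 1 (at position 16)
Effective Tm = 54 − 1×3 = 54 − 3 = 51°C

51°C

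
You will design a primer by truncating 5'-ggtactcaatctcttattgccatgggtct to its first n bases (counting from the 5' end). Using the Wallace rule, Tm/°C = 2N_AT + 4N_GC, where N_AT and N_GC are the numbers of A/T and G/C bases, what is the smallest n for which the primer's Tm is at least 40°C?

First 13 bases: GGTACTCAATCTC → Tm = 38°C (< 40°C)
First 14 bases: GGTACTCAATCTCT → Tm = 40°C (≥ 40°C)
Each additional base adds 2°C (A/T) or 4°C (G/C), so Tm is non-decreasing in n; n = 14 is the first length to reach 40°C.

n = 14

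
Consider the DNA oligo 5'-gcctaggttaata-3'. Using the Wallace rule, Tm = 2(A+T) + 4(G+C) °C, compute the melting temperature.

36°C

Scanning the sequence gives C=2, G=3, T=4, A=4.
A+T = 8, G+C = 5
Tm = 2(8) + 4(5) = 16 + 20 = 36°C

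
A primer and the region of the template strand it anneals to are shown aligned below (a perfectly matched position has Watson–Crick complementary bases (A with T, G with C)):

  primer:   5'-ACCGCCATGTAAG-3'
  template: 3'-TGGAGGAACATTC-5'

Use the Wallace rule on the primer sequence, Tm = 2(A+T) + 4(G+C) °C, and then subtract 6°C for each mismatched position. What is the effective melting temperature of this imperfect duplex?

28°C

Primer base counts: A=4, T=2, G=3, C=4 → A+T=6, G+C=7
Perfect-match Tm = 2(6) + 4(7) = 12 + 28 = 40°C
Mismatches (positions where the bases are not complementary): 2 (at positions 4, 7)
Effective Tm = 40 − 2×6 = 40 − 12 = 28°C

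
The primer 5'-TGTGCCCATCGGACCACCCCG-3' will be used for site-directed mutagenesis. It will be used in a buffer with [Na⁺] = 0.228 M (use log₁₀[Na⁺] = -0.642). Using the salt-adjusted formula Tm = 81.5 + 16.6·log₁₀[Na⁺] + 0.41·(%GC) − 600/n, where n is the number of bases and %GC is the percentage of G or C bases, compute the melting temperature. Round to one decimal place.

71.6°C

Length n = 21. Scanning the sequence gives A=3, T=3, G=5, C=10.
G+C = 15, so %GC = 15/21 × 100 = 71.429%
Salt term: 16.6 × (-0.642) = -10.657
GC term: 0.41 × 71.429 = 29.286; length term: −600/21 = −28.571
Tm = 81.5 + (-10.657) + 29.286 − 28.571 = 71.558 → 71.6°C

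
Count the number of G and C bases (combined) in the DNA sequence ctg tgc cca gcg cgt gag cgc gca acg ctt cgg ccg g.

Scanning the sequence gives C=14, G=14, T=5, A=4.
Total G or C: 14 + 14 = 28

28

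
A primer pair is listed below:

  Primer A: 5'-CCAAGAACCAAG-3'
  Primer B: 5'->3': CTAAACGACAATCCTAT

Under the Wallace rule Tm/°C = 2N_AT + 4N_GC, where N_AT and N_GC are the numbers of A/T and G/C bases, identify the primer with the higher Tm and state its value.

Primer A: A+T=6, G+C=6 → Tm = 2(6)+4(6) = 36°C
Primer B: A+T=11, G+C=6 → Tm = 2(11)+4(6) = 46°C
36°C vs 46°C → primer B is higher.

Primer B, 46°C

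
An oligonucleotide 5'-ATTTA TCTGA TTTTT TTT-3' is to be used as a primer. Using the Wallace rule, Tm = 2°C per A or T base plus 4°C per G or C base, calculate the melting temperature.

40°C

Counting bases: C=1, A=3, T=13, G=1
So N_AT = 16 and N_GC = 2.
Tm = 2(16) + 4(2) = 32 + 8 = 40°C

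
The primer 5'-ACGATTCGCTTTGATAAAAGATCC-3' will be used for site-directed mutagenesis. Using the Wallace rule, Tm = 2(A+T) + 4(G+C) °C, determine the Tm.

Counting bases: C=5, G=4, T=7, A=8
So N_AT = 15 and N_GC = 9.
Tm = 4·9 + 2·15 = 36 + 30 = 66°C

66°C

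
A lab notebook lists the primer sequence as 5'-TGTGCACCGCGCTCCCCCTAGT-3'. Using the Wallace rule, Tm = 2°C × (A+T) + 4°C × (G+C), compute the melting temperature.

Counting bases: G=5, C=10, T=5, A=2
AT pairs contribute 7, GC pairs contribute 15.
Tm = 2(7) + 4(15) = 14 + 60 = 74°C

74°C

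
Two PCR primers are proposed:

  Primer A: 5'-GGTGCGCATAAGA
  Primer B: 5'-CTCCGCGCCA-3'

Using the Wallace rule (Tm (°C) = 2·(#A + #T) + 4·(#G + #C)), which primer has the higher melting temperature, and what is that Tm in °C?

Primer A, 40°C

Primer A: A+T=6, G+C=7 → Tm = 2(6)+4(7) = 40°C
Primer B: A+T=2, G+C=8 → Tm = 2(2)+4(8) = 36°C
40°C vs 36°C → primer A is higher.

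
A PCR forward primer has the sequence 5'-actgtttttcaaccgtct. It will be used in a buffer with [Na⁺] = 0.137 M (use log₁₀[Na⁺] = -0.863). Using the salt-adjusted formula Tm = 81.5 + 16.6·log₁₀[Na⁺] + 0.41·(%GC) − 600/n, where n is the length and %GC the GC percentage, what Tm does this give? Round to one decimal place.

Length n = 18. Counting bases: T=8, A=3, G=2, C=5
G+C = 7, so %GC = 7/18 × 100 = 38.889%
Salt term: 16.6 × (-0.863) = -14.326
GC term: 0.41 × 38.889 = 15.944; length term: −600/18 = −33.333
Tm = 81.5 + (-14.326) + 15.944 − 33.333 = 49.785 → 49.8°C

49.8°C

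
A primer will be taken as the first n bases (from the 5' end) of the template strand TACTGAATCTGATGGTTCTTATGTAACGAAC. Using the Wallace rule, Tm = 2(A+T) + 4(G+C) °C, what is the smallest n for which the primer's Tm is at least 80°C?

n = 30

First 29 bases: TACTGAATCTGATGGTTCTTATGTAACGA → Tm = 78°C (< 80°C)
First 30 bases: TACTGAATCTGATGGTTCTTATGTAACGAA → Tm = 80°C (≥ 80°C)
Each additional base adds 2°C (A/T) or 4°C (G/C), so Tm is non-decreasing in n; n = 30 is the first length to reach 80°C.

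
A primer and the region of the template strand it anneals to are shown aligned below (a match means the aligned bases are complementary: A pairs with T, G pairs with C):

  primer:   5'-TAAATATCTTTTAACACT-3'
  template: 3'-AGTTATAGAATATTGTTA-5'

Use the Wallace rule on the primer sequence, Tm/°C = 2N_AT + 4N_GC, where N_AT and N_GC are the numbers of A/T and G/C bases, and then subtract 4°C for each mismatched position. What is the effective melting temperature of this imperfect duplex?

Primer base counts: A=7, T=8, G=0, C=3 → A+T=15, G+C=3
Perfect-match Tm = 2(15) + 4(3) = 30 + 12 = 42°C
Mismatches (positions where the bases are not complementary): 3 (at positions 2, 11, 17)
Effective Tm = 42 − 3×4 = 42 − 12 = 30°C

30°C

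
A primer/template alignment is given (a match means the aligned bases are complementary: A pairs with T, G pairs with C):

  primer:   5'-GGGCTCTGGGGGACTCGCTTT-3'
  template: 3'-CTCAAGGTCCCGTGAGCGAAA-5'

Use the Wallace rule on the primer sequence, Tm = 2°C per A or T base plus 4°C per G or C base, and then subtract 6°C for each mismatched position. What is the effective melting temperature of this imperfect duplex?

Primer base counts: A=1, T=6, G=9, C=5 → A+T=7, G+C=14
Perfect-match Tm = 2(7) + 4(14) = 14 + 56 = 70°C
Mismatches (positions where the bases are not complementary): 5 (at positions 2, 4, 7, 8, 12)
Effective Tm = 70 − 5×6 = 70 − 30 = 40°C

40°C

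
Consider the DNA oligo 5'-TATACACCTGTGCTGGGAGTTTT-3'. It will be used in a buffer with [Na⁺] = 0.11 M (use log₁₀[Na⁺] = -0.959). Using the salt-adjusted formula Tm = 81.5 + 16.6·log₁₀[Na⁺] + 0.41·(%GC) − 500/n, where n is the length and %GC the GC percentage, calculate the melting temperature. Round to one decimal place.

Length n = 23. Scanning the sequence gives A=4, C=4, T=9, G=6.
G+C = 10, so %GC = 10/23 × 100 = 43.478%
Salt term: 16.6 × (-0.959) = -15.919
GC term: 0.41 × 43.478 = 17.826; length term: −500/23 = −21.739
Tm = 81.5 + (-15.919) + 17.826 − 21.739 = 61.668 → 61.7°C

61.7°C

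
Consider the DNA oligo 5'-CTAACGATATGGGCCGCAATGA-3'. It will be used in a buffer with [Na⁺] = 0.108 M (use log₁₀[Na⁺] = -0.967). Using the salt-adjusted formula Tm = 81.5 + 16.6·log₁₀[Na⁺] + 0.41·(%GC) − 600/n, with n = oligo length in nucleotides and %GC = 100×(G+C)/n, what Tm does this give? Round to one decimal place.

58.7°C

Length n = 22. A=7, T=4, G=6, C=5
G+C = 11, so %GC = 11/22 × 100 = 50%
Salt term: 16.6 × (-0.967) = -16.052
GC term: 0.41 × 50 = 20.5; length term: −600/22 = −27.273
Tm = 81.5 + (-16.052) + 20.5 − 27.273 = 58.675 → 58.7°C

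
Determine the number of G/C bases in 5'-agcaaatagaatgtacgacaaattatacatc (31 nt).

9

Counting bases: A=15, G=4, C=5, T=7
G+C = 4 + 5 = 9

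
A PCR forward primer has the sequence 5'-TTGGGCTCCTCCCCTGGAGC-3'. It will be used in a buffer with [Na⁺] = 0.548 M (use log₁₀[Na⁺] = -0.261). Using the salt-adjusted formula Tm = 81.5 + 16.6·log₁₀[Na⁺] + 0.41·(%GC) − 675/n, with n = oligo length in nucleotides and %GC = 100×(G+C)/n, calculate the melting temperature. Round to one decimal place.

Length n = 20. C=8, A=1, T=5, G=6
G+C = 14, so %GC = 14/20 × 100 = 70%
Salt term: 16.6 × (-0.261) = -4.333
GC term: 0.41 × 70 = 28.7; length term: −675/20 = −33.75
Tm = 81.5 + (-4.333) + 28.7 − 33.75 = 72.117 → 72.1°C

72.1°C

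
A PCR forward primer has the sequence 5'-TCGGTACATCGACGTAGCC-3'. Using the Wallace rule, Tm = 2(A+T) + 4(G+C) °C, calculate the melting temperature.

60°C

Counting bases: A=4, C=6, G=5, T=4
So N_AT = 8 and N_GC = 11.
Tm = 2×8 + 4×11 = 60°C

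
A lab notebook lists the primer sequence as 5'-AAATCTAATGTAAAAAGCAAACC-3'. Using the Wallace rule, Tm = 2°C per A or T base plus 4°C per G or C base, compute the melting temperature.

G=2, T=4, A=13, C=4
A+T = 17, G+C = 6
Tm = 2(17) + 4(6) = 34 + 24 = 58°C

58°C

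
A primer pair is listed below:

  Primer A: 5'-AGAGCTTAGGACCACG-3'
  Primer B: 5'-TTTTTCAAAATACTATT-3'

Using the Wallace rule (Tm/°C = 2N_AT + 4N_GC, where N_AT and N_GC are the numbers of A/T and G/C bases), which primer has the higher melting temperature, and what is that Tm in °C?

Primer A, 50°C

Primer A: A+T=7, G+C=9 → Tm = 2(7)+4(9) = 50°C
Primer B: A+T=15, G+C=2 → Tm = 2(15)+4(2) = 38°C
50°C vs 38°C → primer A is higher.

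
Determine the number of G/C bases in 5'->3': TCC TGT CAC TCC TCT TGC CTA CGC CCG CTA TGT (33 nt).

Counting bases: T=11, G=5, C=14, A=3
G+C = 5 + 14 = 19

19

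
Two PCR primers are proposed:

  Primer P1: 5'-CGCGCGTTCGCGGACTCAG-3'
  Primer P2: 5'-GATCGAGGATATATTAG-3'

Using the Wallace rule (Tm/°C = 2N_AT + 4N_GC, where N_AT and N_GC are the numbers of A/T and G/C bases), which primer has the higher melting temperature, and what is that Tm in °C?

Primer P1, 66°C

Primer P1: A+T=5, G+C=14 → Tm = 2(5)+4(14) = 66°C
Primer P2: A+T=11, G+C=6 → Tm = 2(11)+4(6) = 46°C
66°C vs 46°C → primer P1 is higher.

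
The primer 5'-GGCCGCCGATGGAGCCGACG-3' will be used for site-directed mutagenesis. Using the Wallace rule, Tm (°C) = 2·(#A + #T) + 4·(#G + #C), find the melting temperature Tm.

72°C

Counting bases: C=7, T=1, G=9, A=3
So N_AT = 4 and N_GC = 16.
Tm = 4·16 + 2·4 = 64 + 8 = 72°C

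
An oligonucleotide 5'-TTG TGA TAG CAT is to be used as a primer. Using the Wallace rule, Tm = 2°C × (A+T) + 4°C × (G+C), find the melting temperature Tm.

32°C

Counting bases: A=3, T=5, C=1, G=3
So N_AT = 8 and N_GC = 4.
Tm = 4·4 + 2·8 = 16 + 16 = 32°C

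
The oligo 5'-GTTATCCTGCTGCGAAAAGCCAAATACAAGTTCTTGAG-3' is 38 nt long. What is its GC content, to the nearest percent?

Scanning the sequence gives A=12, G=8, C=8, T=10.
G+C = 8 + 8 = 16 out of 38 bases
%GC = 16/38 × 100 = 42.11% ≈ 42%

42%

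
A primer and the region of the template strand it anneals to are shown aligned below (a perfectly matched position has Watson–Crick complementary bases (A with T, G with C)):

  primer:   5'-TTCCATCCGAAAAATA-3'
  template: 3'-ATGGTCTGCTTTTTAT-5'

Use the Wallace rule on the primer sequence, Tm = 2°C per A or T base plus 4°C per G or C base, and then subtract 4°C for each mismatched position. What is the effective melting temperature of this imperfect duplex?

30°C

Primer base counts: A=7, T=4, G=1, C=4 → A+T=11, G+C=5
Perfect-match Tm = 2(11) + 4(5) = 22 + 20 = 42°C
Mismatches (positions where the bases are not complementary): 3 (at positions 2, 6, 7)
Effective Tm = 42 − 3×4 = 42 − 12 = 30°C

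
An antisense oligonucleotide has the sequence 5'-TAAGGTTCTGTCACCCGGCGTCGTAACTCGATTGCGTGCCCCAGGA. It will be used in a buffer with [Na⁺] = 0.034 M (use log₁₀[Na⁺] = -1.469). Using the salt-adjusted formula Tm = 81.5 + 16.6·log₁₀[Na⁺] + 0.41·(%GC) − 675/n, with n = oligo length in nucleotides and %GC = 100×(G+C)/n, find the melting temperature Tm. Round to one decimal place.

66.5°C

Length n = 46. Base counts: G=13, A=8, T=11, C=14
G+C = 27, so %GC = 27/46 × 100 = 58.696%
Salt term: 16.6 × (-1.469) = -24.385
GC term: 0.41 × 58.696 = 24.065; length term: −675/46 = −14.674
Tm = 81.5 + (-24.385) + 24.065 − 14.674 = 66.506 → 66.5°C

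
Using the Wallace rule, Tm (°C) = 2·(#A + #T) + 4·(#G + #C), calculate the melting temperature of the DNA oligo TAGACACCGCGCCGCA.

54°C

Base counts: G=4, T=1, C=7, A=4
So N_AT = 5 and N_GC = 11.
Tm = 4·11 + 2·5 = 44 + 10 = 54°C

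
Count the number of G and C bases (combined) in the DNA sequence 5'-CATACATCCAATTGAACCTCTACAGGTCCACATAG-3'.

Scanning the sequence gives G=4, C=11, T=8, A=12.
G+C = 4 + 11 = 15

15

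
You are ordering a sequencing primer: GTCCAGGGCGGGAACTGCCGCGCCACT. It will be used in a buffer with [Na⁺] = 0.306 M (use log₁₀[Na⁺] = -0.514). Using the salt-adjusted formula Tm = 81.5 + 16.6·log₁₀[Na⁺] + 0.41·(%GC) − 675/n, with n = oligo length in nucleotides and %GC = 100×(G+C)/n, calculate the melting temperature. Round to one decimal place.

Length n = 27. Base counts: C=10, G=10, T=3, A=4
G+C = 20, so %GC = 20/27 × 100 = 74.074%
Salt term: 16.6 × (-0.514) = -8.532
GC term: 0.41 × 74.074 = 30.37; length term: −675/27 = −25
Tm = 81.5 + (-8.532) + 30.37 − 25 = 78.338 → 78.3°C

78.3°C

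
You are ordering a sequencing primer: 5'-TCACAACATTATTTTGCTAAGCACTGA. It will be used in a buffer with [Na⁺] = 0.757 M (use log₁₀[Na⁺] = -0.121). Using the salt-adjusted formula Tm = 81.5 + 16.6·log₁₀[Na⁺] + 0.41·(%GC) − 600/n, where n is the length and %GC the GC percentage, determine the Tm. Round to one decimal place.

Length n = 27. Scanning the sequence gives T=9, C=6, A=9, G=3.
G+C = 9, so %GC = 9/27 × 100 = 33.333%
Salt term: 16.6 × (-0.121) = -2.009
GC term: 0.41 × 33.333 = 13.667; length term: −600/27 = −22.222
Tm = 81.5 + (-2.009) + 13.667 − 22.222 = 70.936 → 70.9°C

70.9°C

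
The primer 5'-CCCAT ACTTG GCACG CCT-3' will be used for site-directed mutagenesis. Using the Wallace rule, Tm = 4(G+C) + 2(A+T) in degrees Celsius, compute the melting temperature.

58°C

Base counts: G=3, C=8, A=3, T=4
A+T = 7, G+C = 11
Tm = 2×7 + 4×11 = 58°C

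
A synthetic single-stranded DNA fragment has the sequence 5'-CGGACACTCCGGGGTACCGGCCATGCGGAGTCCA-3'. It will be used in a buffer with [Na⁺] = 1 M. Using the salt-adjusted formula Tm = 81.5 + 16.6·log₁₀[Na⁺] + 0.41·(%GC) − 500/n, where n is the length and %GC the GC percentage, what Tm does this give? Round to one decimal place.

Length n = 34. A=6, T=4, C=12, G=12
G+C = 24, so %GC = 24/34 × 100 = 70.588%
Salt term: 16.6 × (0) = 0
GC term: 0.41 × 70.588 = 28.941; length term: −500/34 = −14.706
Tm = 81.5 + (0) + 28.941 − 14.706 = 95.735 → 95.7°C

95.7°C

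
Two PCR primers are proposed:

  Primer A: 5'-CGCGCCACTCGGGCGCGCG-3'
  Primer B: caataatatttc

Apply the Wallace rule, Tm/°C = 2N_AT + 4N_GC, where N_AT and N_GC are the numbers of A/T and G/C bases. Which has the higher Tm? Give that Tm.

Primer A: A+T=2, G+C=17 → Tm = 2(2)+4(17) = 72°C
Primer B: A+T=10, G+C=2 → Tm = 2(10)+4(2) = 28°C
72°C vs 28°C → primer A is higher.

Primer A, 72°C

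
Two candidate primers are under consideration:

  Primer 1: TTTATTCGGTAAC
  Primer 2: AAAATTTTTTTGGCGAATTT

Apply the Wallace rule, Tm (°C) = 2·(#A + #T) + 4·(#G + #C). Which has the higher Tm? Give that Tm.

Primer 1: A+T=9, G+C=4 → Tm = 2(9)+4(4) = 34°C
Primer 2: A+T=16, G+C=4 → Tm = 2(16)+4(4) = 48°C
34°C vs 48°C → primer 2 is higher.

Primer 2, 48°C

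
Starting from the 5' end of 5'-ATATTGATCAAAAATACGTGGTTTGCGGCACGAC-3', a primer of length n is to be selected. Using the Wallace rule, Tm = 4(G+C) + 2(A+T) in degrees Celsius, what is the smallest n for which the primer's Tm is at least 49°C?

First 19 bases: ATATTGATCAAAAATACGT → Tm = 46°C (< 49°C)
First 20 bases: ATATTGATCAAAAATACGTG → Tm = 50°C (≥ 49°C)
Each additional base adds 2°C (A/T) or 4°C (G/C), so Tm is non-decreasing in n; n = 20 is the first length to reach 49°C.

n = 20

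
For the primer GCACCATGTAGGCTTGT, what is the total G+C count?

Scanning the sequence gives A=3, T=5, G=5, C=4.
G+C = 5 + 4 = 9

9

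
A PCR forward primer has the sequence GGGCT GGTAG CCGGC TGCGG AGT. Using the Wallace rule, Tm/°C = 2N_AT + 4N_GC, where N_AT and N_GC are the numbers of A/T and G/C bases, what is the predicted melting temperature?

80°C

Base counts: A=2, G=12, T=4, C=5
So N_AT = 6 and N_GC = 17.
Tm = 2(6) + 4(17) = 12 + 68 = 80°C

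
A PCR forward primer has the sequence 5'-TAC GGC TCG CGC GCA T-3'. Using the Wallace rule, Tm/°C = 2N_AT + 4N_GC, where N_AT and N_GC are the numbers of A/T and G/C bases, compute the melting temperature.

T=3, G=5, A=2, C=6
AT pairs contribute 5, GC pairs contribute 11.
Tm = 2(5) + 4(11) = 10 + 44 = 54°C

54°C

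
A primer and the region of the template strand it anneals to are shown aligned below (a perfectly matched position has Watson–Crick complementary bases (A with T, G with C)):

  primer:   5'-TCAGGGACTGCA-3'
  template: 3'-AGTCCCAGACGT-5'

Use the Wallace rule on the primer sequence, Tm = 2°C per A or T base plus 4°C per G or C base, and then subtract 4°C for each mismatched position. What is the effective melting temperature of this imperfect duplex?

34°C

Primer base counts: A=3, T=2, G=4, C=3 → A+T=5, G+C=7
Perfect-match Tm = 2(5) + 4(7) = 10 + 28 = 38°C
Mismatches (positions where the bases are not complementary): 1 (at position 7)
Effective Tm = 38 − 1×4 = 38 − 4 = 34°C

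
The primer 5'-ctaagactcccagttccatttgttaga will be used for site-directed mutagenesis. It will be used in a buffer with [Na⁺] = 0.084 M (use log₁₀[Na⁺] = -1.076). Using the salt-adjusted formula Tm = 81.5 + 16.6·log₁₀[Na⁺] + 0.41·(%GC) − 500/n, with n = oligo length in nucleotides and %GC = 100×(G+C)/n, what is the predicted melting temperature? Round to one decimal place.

61.8°C

Length n = 27. Counting bases: T=9, C=7, A=7, G=4
G+C = 11, so %GC = 11/27 × 100 = 40.741%
Salt term: 16.6 × (-1.076) = -17.862
GC term: 0.41 × 40.741 = 16.704; length term: −500/27 = −18.519
Tm = 81.5 + (-17.862) + 16.704 − 18.519 = 61.823 → 61.8°C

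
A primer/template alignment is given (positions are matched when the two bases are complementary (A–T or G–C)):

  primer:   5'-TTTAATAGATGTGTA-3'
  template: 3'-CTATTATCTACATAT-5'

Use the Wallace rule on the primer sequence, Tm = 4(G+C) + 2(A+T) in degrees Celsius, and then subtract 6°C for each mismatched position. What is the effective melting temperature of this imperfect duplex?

18°C

Primer base counts: A=5, T=7, G=3, C=0 → A+T=12, G+C=3
Perfect-match Tm = 2(12) + 4(3) = 24 + 12 = 36°C
Mismatches (positions where the bases are not complementary): 3 (at positions 1, 2, 13)
Effective Tm = 36 − 3×6 = 36 − 18 = 18°C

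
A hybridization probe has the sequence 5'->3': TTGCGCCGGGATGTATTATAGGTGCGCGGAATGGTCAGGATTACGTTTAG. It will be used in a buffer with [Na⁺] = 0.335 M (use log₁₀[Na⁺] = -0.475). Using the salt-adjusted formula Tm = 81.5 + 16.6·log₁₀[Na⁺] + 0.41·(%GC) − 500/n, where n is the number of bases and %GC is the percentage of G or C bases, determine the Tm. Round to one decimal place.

Length n = 50. Base counts: C=7, A=10, T=15, G=18
G+C = 25, so %GC = 25/50 × 100 = 50%
Salt term: 16.6 × (-0.475) = -7.885
GC term: 0.41 × 50 = 20.5; length term: −500/50 = −10
Tm = 81.5 + (-7.885) + 20.5 − 10 = 84.115 → 84.1°C

84.1°C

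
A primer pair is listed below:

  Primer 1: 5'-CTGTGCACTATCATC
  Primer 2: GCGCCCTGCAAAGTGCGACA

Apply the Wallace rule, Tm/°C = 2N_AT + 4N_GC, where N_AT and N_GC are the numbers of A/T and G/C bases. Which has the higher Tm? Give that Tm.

Primer 1: A+T=8, G+C=7 → Tm = 2(8)+4(7) = 44°C
Primer 2: A+T=7, G+C=13 → Tm = 2(7)+4(13) = 66°C
44°C vs 66°C → primer 2 is higher.

Primer 2, 66°C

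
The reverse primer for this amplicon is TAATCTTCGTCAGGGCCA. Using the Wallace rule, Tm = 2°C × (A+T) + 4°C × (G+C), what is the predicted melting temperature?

Base counts: C=5, T=5, A=4, G=4
A+T = 9, G+C = 9
Tm = 4·9 + 2·9 = 36 + 18 = 54°C

54°C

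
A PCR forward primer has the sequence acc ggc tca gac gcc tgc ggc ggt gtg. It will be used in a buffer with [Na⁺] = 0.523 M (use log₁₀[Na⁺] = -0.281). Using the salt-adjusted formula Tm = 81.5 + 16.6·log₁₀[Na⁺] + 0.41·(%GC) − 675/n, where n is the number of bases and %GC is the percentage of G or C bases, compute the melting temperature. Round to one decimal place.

Length n = 27. T=4, A=3, C=9, G=11
G+C = 20, so %GC = 20/27 × 100 = 74.074%
Salt term: 16.6 × (-0.281) = -4.665
GC term: 0.41 × 74.074 = 30.37; length term: −675/27 = −25
Tm = 81.5 + (-4.665) + 30.37 − 25 = 82.205 → 82.2°C

82.2°C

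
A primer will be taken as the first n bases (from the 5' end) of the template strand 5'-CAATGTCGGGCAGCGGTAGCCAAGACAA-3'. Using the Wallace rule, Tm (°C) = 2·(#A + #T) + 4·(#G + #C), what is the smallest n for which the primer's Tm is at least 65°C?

n = 20

First 19 bases: CAATGTCGGGCAGCGGTAG → Tm = 62°C (< 65°C)
First 20 bases: CAATGTCGGGCAGCGGTAGC → Tm = 66°C (≥ 65°C)
Since every base adds ≥2°C, Tm only increases with n, so the threshold is first crossed at n = 20.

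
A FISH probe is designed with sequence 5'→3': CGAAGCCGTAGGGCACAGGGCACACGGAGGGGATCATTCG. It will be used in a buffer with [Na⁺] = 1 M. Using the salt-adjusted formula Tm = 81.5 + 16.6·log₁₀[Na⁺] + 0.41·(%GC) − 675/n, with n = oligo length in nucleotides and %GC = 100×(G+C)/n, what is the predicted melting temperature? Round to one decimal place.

91.3°C

Length n = 40. Counting bases: A=10, G=16, C=10, T=4
G+C = 26, so %GC = 26/40 × 100 = 65%
Salt term: 16.6 × (0) = 0
GC term: 0.41 × 65 = 26.65; length term: −675/40 = −16.875
Tm = 81.5 + (0) + 26.65 − 16.875 = 91.275 → 91.3°C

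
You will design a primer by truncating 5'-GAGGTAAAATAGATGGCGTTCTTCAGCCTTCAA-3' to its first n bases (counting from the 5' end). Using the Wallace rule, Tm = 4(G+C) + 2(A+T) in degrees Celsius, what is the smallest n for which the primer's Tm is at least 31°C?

n = 12

First 11 bases: GAGGTAAAATA → Tm = 28°C (< 31°C)
First 12 bases: GAGGTAAAATAG → Tm = 32°C (≥ 31°C)
Since every base adds ≥2°C, Tm only increases with n, so the threshold is first crossed at n = 12.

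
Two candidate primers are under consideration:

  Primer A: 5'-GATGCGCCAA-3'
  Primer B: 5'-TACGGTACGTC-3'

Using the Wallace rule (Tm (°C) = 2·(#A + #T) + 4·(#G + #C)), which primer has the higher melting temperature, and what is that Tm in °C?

Primer A: A+T=4, G+C=6 → Tm = 2(4)+4(6) = 32°C
Primer B: A+T=5, G+C=6 → Tm = 2(5)+4(6) = 34°C
32°C vs 34°C → primer B is higher.

Primer B, 34°C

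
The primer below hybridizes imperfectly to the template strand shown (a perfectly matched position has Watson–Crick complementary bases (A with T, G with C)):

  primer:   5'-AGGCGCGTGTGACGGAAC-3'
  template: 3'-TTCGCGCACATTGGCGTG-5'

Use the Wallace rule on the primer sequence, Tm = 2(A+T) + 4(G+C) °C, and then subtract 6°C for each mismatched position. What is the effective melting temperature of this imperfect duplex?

Primer base counts: A=4, T=2, G=8, C=4 → A+T=6, G+C=12
Perfect-match Tm = 2(6) + 4(12) = 12 + 48 = 60°C
Mismatches (positions where the bases are not complementary): 4 (at positions 2, 11, 14, 16)
Effective Tm = 60 − 4×6 = 60 − 24 = 36°C

36°C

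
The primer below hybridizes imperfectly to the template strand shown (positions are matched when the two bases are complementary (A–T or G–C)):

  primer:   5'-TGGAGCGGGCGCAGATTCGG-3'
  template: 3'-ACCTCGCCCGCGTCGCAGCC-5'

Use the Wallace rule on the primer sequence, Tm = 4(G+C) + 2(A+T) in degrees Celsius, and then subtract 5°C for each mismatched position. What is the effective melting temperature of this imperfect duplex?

58°C

Primer base counts: A=3, T=3, G=10, C=4 → A+T=6, G+C=14
Perfect-match Tm = 2(6) + 4(14) = 12 + 56 = 68°C
Mismatches (positions where the bases are not complementary): 2 (at positions 15, 16)
Effective Tm = 68 − 2×5 = 68 − 10 = 58°C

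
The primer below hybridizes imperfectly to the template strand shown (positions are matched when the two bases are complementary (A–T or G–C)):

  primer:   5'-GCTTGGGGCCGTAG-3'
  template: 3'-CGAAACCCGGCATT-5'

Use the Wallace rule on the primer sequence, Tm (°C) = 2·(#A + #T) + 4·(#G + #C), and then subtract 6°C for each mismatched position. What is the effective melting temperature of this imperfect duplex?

Primer base counts: A=1, T=3, G=7, C=3 → A+T=4, G+C=10
Perfect-match Tm = 2(4) + 4(10) = 8 + 40 = 48°C
Mismatches (positions where the bases are not complementary): 2 (at positions 5, 14)
Effective Tm = 48 − 2×6 = 48 − 12 = 36°C

36°C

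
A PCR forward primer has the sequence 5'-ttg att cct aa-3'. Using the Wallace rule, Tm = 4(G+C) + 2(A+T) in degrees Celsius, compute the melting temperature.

Scanning the sequence gives T=5, C=2, G=1, A=3.
A+T = 8, G+C = 3
Tm = 4·3 + 2·8 = 12 + 16 = 28°C

28°C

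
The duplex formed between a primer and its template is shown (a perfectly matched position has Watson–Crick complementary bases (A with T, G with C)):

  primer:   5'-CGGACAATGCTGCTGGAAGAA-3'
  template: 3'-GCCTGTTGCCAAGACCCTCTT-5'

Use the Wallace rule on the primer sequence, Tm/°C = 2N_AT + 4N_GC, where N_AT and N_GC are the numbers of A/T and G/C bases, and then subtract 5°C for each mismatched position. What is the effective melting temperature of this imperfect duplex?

Primer base counts: A=7, T=3, G=7, C=4 → A+T=10, G+C=11
Perfect-match Tm = 2(10) + 4(11) = 20 + 44 = 64°C
Mismatches (positions where the bases are not complementary): 4 (at positions 8, 10, 12, 17)
Effective Tm = 64 − 4×5 = 64 − 20 = 44°C

44°C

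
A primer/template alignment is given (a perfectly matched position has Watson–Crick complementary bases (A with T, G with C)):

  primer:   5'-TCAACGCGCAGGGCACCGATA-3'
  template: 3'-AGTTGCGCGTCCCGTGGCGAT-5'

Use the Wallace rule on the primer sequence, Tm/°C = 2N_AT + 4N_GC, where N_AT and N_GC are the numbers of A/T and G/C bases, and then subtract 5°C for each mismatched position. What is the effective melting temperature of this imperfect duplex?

63°C

Primer base counts: A=6, T=2, G=6, C=7 → A+T=8, G+C=13
Perfect-match Tm = 2(8) + 4(13) = 16 + 52 = 68°C
Mismatches (positions where the bases are not complementary): 1 (at position 19)
Effective Tm = 68 − 1×5 = 68 − 5 = 63°C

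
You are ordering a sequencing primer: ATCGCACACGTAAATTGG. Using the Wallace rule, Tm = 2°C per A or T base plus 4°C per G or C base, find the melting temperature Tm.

Counting bases: C=4, T=4, G=4, A=6
A+T = 10, G+C = 8
Tm = 2×10 + 4×8 = 52°C

52°C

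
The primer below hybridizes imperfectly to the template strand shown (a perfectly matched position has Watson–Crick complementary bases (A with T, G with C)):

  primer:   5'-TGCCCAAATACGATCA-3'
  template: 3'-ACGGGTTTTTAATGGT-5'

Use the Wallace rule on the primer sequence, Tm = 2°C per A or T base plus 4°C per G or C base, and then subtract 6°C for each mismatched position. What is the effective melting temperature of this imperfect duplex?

22°C

Primer base counts: A=6, T=3, G=2, C=5 → A+T=9, G+C=7
Perfect-match Tm = 2(9) + 4(7) = 18 + 28 = 46°C
Mismatches (positions where the bases are not complementary): 4 (at positions 9, 11, 12, 14)
Effective Tm = 46 − 4×6 = 46 − 24 = 22°C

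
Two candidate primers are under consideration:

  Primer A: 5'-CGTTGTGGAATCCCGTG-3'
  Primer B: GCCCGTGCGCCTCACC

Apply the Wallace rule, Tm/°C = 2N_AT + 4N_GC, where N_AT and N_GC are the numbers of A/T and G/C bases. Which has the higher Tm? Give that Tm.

Primer B, 58°C

Primer A: A+T=7, G+C=10 → Tm = 2(7)+4(10) = 54°C
Primer B: A+T=3, G+C=13 → Tm = 2(3)+4(13) = 58°C
54°C vs 58°C → primer B is higher.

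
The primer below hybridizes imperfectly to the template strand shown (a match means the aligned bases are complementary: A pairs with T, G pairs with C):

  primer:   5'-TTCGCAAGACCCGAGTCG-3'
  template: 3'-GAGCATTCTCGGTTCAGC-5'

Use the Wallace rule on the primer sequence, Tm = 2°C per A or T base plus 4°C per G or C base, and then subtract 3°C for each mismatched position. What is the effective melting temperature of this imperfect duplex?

46°C

Primer base counts: A=4, T=3, G=5, C=6 → A+T=7, G+C=11
Perfect-match Tm = 2(7) + 4(11) = 14 + 44 = 58°C
Mismatches (positions where the bases are not complementary): 4 (at positions 1, 5, 10, 13)
Effective Tm = 58 − 4×3 = 58 − 12 = 46°C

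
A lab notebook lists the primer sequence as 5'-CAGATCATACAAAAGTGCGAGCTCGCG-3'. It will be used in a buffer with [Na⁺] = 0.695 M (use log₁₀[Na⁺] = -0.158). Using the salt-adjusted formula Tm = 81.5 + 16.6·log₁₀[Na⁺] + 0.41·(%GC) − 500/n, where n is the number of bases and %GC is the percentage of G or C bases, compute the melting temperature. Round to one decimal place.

Length n = 27. Base counts: A=9, G=7, T=4, C=7
G+C = 14, so %GC = 14/27 × 100 = 51.852%
Salt term: 16.6 × (-0.158) = -2.623
GC term: 0.41 × 51.852 = 21.259; length term: −500/27 = −18.519
Tm = 81.5 + (-2.623) + 21.259 − 18.519 = 81.617 → 81.6°C

81.6°C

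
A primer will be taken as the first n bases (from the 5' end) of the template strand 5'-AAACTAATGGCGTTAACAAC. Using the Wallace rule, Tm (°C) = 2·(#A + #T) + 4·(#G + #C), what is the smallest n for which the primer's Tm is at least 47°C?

First 17 bases: AAACTAATGGCGTTAAC → Tm = 46°C (< 47°C)
First 18 bases: AAACTAATGGCGTTAACA → Tm = 48°C (≥ 47°C)
Since every base adds ≥2°C, Tm only increases with n, so the threshold is first crossed at n = 18.

n = 18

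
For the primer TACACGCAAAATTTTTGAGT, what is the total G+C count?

6

Scanning the sequence gives A=7, G=3, T=7, C=3.
Total G or C: 3 + 3 = 6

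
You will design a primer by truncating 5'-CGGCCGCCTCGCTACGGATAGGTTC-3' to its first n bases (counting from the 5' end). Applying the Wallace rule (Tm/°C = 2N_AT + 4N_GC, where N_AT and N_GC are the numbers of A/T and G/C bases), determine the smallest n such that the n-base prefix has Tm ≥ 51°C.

n = 15

First 14 bases: CGGCCGCCTCGCTA → Tm = 50°C (< 51°C)
First 15 bases: CGGCCGCCTCGCTAC → Tm = 54°C (≥ 51°C)
Each additional base adds 2°C (A/T) or 4°C (G/C), so Tm is non-decreasing in n; n = 15 is the first length to reach 51°C.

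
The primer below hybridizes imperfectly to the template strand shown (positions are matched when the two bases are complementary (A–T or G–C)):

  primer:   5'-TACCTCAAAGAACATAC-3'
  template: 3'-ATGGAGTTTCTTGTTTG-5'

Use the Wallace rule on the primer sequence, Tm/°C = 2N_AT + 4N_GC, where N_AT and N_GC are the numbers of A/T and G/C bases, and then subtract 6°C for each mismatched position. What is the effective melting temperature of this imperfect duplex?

Primer base counts: A=8, T=3, G=1, C=5 → A+T=11, G+C=6
Perfect-match Tm = 2(11) + 4(6) = 22 + 24 = 46°C
Mismatches (positions where the bases are not complementary): 1 (at position 15)
Effective Tm = 46 − 1×6 = 46 − 6 = 40°C

40°C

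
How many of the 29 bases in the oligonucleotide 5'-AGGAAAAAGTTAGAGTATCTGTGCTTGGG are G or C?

12

A=9, T=8, C=2, G=10
G+C = 10 + 2 = 12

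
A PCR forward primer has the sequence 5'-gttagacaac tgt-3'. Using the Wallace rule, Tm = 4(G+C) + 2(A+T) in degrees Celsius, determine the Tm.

36°C

G=3, A=4, C=2, T=4
So N_AT = 8 and N_GC = 5.
Tm = 2(8) + 4(5) = 16 + 20 = 36°C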